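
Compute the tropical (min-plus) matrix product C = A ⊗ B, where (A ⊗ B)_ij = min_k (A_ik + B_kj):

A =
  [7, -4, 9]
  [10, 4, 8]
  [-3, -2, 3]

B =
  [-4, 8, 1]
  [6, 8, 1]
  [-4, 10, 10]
A ⊗ B =
  [2, 4, -3]
  [4, 12, 5]
  [-7, 5, -2]

Apply the min-plus product entry-by-entry:
  C[0][0] = min over k of (A[0][0] + B[0][0] = 7 + -4 = 3, A[0][1] + B[1][0] = -4 + 6 = 2, A[0][2] + B[2][0] = 9 + -4 = 5) = 2 (attained at k = 1)
  C[0][1] = min over k of (A[0][0] + B[0][1] = 7 + 8 = 15, A[0][1] + B[1][1] = -4 + 8 = 4, A[0][2] + B[2][1] = 9 + 10 = 19) = 4 (attained at k = 1)
  C[0][2] = min over k of (A[0][0] + B[0][2] = 7 + 1 = 8, A[0][1] + B[1][2] = -4 + 1 = -3, A[0][2] + B[2][2] = 9 + 10 = 19) = -3 (attained at k = 1)
  C[1][0] = min over k of (A[1][0] + B[0][0] = 10 + -4 = 6, A[1][1] + B[1][0] = 4 + 6 = 10, A[1][2] + B[2][0] = 8 + -4 = 4) = 4 (attained at k = 2)
  C[1][1] = min over k of (A[1][0] + B[0][1] = 10 + 8 = 18, A[1][1] + B[1][1] = 4 + 8 = 12, A[1][2] + B[2][1] = 8 + 10 = 18) = 12 (attained at k = 1)
  C[1][2] = min over k of (A[1][0] + B[0][2] = 10 + 1 = 11, A[1][1] + B[1][2] = 4 + 1 = 5, A[1][2] + B[2][2] = 8 + 10 = 18) = 5 (attained at k = 1)
  C[2][0] = min over k of (A[2][0] + B[0][0] = -3 + -4 = -7, A[2][1] + B[1][0] = -2 + 6 = 4, A[2][2] + B[2][0] = 3 + -4 = -1) = -7 (attained at k = 0)
  C[2][1] = min over k of (A[2][0] + B[0][1] = -3 + 8 = 5, A[2][1] + B[1][1] = -2 + 8 = 6, A[2][2] + B[2][1] = 3 + 10 = 13) = 5 (attained at k = 0)
  C[2][2] = min over k of (A[2][0] + B[0][2] = -3 + 1 = -2, A[2][1] + B[1][2] = -2 + 1 = -1, A[2][2] + B[2][2] = 3 + 10 = 13) = -2 (attained at k = 0)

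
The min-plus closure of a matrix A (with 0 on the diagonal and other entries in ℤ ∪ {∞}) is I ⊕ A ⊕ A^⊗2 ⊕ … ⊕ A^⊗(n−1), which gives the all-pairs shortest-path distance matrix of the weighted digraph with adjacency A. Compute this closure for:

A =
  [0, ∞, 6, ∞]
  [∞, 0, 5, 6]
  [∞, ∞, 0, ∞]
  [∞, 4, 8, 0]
Closure =
  [0, ∞, 6, ∞]
  [∞, 0, 5, 6]
  [∞, ∞, 0, ∞]
  [∞, 4, 8, 0]

This is the Floyd-Warshall all-pairs shortest-path computation. For each intermediate vertex k = 0, 1, …, 3, update dist[i][j] ← min(dist[i][j], dist[i][k] + dist[k][j]). The final matrix gives, for each (i, j), the minimum total weight of any directed path from i to j (possibly empty when i = j).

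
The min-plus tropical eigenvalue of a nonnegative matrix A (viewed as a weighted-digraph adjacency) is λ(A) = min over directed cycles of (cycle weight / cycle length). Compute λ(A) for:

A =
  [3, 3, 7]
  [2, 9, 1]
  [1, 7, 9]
λ(A) = 5/3

Enumerate directed cycles and compute their means (weight / length). Sample:
  cycle 0 → 0: weight = 3, length = 1, mean = 3/1 ≈ 3.000
  cycle 1 → 1: weight = 9, length = 1, mean = 9/1 ≈ 9.000
  cycle 2 → 2: weight = 9, length = 1, mean = 9/1 ≈ 9.000
  cycle 0 → 1 → 0: weight = 5, length = 2, mean = 5/2 ≈ 2.500
  cycle 0 → 2 → 0: weight = 8, length = 2, mean = 8/2 ≈ 4.000
  cycle 1 → 0 → 1: weight = 5, length = 2, mean = 5/2 ≈ 2.500
Minimum mean = 1.667, attained e.g. along the cycle 0 → 1 → 2 → 0 with weight 5 and length 3. So λ(A) = 5/3 = 5/3.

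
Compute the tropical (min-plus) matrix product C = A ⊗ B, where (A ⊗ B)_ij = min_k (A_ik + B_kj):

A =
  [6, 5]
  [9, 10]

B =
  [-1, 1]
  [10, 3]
A ⊗ B =
  [5, 7]
  [8, 10]

Apply the min-plus product entry-by-entry:
  C[0][0] = min over k of (A[0][0] + B[0][0] = 6 + -1 = 5, A[0][1] + B[1][0] = 5 + 10 = 15) = 5 (attained at k = 0)
  C[0][1] = min over k of (A[0][0] + B[0][1] = 6 + 1 = 7, A[0][1] + B[1][1] = 5 + 3 = 8) = 7 (attained at k = 0)
  C[1][0] = min over k of (A[1][0] + B[0][0] = 9 + -1 = 8, A[1][1] + B[1][0] = 10 + 10 = 20) = 8 (attained at k = 0)
  C[1][1] = min over k of (A[1][0] + B[0][1] = 9 + 1 = 10, A[1][1] + B[1][1] = 10 + 3 = 13) = 10 (attained at k = 0)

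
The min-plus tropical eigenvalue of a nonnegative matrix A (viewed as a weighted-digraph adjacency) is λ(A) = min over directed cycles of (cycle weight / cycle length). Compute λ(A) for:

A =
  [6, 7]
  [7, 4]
λ(A) = 4

Enumerate directed cycles and compute their means (weight / length). Sample:
  cycle 0 → 0: weight = 6, length = 1, mean = 6/1 ≈ 6.000
  cycle 1 → 1: weight = 4, length = 1, mean = 4/1 ≈ 4.000
  cycle 0 → 1 → 0: weight = 14, length = 2, mean = 14/2 ≈ 7.000
  cycle 1 → 0 → 1: weight = 14, length = 2, mean = 14/2 ≈ 7.000
Minimum mean = 4.000, attained e.g. along the cycle 1 → 1 with weight 4 and length 1. So λ(A) = 4/1 = 4.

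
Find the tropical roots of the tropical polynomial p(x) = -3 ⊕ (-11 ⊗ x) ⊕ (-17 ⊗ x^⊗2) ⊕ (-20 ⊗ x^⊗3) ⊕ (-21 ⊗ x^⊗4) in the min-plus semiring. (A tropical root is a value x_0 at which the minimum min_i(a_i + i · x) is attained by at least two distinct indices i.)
Roots: {1, 3, 6, 8}

Each tropical root is a break point of the lower envelope of the lines y = a_i + i · x (there are 5 lines, with slopes 0, 1, ..., 4). Only the lines that attain the minimum somewhere contribute to roots; other lines are dominated. Here the surviving (envelope) indices are i = 4, i = 3, i = 2, i = 1, i = 0.
Intersections between consecutive envelope lines give the roots: for adjacent envelope indices i < j the intersection is x = (a_i − a_j) / (j − i). Reading off the sorted break points: {1, 3, 6, 8}.
Verification: at each break x_0, at least two indices attain the minimum of min_i(a_i + i · x_0).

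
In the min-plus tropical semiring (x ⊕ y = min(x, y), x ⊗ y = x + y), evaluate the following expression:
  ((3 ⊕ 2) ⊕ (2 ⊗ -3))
((3 ⊕ 2) ⊕ (2 ⊗ -3)) = -1

Expand innermost to outermost. Recall ⊕ takes the minimum of its arguments and ⊗ takes their sum. Working out the expression ((3 ⊕ 2) ⊕ (2 ⊗ -3)) gives -1.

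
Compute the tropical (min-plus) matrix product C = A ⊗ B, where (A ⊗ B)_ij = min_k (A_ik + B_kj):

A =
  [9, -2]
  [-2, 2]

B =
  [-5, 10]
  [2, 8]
A ⊗ B =
  [0, 6]
  [-7, 8]

Apply the min-plus product entry-by-entry:
  C[0][0] = min over k of (A[0][0] + B[0][0] = 9 + -5 = 4, A[0][1] + B[1][0] = -2 + 2 = 0) = 0 (attained at k = 1)
  C[0][1] = min over k of (A[0][0] + B[0][1] = 9 + 10 = 19, A[0][1] + B[1][1] = -2 + 8 = 6) = 6 (attained at k = 1)
  C[1][0] = min over k of (A[1][0] + B[0][0] = -2 + -5 = -7, A[1][1] + B[1][0] = 2 + 2 = 4) = -7 (attained at k = 0)
  C[1][1] = min over k of (A[1][0] + B[0][1] = -2 + 10 = 8, A[1][1] + B[1][1] = 2 + 8 = 10) = 8 (attained at k = 0)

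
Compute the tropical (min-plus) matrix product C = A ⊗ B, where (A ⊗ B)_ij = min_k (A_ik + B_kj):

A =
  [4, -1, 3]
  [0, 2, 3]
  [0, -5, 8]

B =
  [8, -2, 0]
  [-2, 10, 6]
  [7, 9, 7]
A ⊗ B =
  [-3, 2, 4]
  [0, -2, 0]
  [-7, -2, 0]

Apply the min-plus product entry-by-entry:
  C[0][0] = min over k of (A[0][0] + B[0][0] = 4 + 8 = 12, A[0][1] + B[1][0] = -1 + -2 = -3, A[0][2] + B[2][0] = 3 + 7 = 10) = -3 (attained at k = 1)
  C[0][1] = min over k of (A[0][0] + B[0][1] = 4 + -2 = 2, A[0][1] + B[1][1] = -1 + 10 = 9, A[0][2] + B[2][1] = 3 + 9 = 12) = 2 (attained at k = 0)
  C[0][2] = min over k of (A[0][0] + B[0][2] = 4 + 0 = 4, A[0][1] + B[1][2] = -1 + 6 = 5, A[0][2] + B[2][2] = 3 + 7 = 10) = 4 (attained at k = 0)
  C[1][0] = min over k of (A[1][0] + B[0][0] = 0 + 8 = 8, A[1][1] + B[1][0] = 2 + -2 = 0, A[1][2] + B[2][0] = 3 + 7 = 10) = 0 (attained at k = 1)
  C[1][1] = min over k of (A[1][0] + B[0][1] = 0 + -2 = -2, A[1][1] + B[1][1] = 2 + 10 = 12, A[1][2] + B[2][1] = 3 + 9 = 12) = -2 (attained at k = 0)
  C[1][2] = min over k of (A[1][0] + B[0][2] = 0 + 0 = 0, A[1][1] + B[1][2] = 2 + 6 = 8, A[1][2] + B[2][2] = 3 + 7 = 10) = 0 (attained at k = 0)
  C[2][0] = min over k of (A[2][0] + B[0][0] = 0 + 8 = 8, A[2][1] + B[1][0] = -5 + -2 = -7, A[2][2] + B[2][0] = 8 + 7 = 15) = -7 (attained at k = 1)
  C[2][1] = min over k of (A[2][0] + B[0][1] = 0 + -2 = -2, A[2][1] + B[1][1] = -5 + 10 = 5, A[2][2] + B[2][1] = 8 + 9 = 17) = -2 (attained at k = 0)
  C[2][2] = min over k of (A[2][0] + B[0][2] = 0 + 0 = 0, A[2][1] + B[1][2] = -5 + 6 = 1, A[2][2] + B[2][2] = 8 + 7 = 15) = 0 (attained at k = 0)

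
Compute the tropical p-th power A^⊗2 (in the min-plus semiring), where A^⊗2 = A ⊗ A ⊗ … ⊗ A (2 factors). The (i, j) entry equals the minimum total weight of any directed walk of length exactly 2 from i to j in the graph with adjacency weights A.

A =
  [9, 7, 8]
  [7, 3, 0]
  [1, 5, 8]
A^⊗2 =
  [9, 10, 7]
  [1, 5, 3]
  [9, 8, 5]

Each entry (A^⊗2)_ij equals the minimum over all length-2 walks i = v_0 → v_1 → … → v_2 = j of Σ_t A[v_t][v_{t+1}]. For example, for (i, j) = (0, 2) we minimise over 3 possible intermediate vertex sequences; the minimum is 7, attained along the walk 0 → 1 → 2.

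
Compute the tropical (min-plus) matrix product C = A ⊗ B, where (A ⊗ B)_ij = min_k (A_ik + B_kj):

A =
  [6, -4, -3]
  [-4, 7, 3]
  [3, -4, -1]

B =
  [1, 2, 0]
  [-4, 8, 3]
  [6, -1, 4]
A ⊗ B =
  [-8, -4, -1]
  [-3, -2, -4]
  [-8, -2, -1]

Apply the min-plus product entry-by-entry:
  C[0][0] = min over k of (A[0][0] + B[0][0] = 6 + 1 = 7, A[0][1] + B[1][0] = -4 + -4 = -8, A[0][2] + B[2][0] = -3 + 6 = 3) = -8 (attained at k = 1)
  C[0][1] = min over k of (A[0][0] + B[0][1] = 6 + 2 = 8, A[0][1] + B[1][1] = -4 + 8 = 4, A[0][2] + B[2][1] = -3 + -1 = -4) = -4 (attained at k = 2)
  C[0][2] = min over k of (A[0][0] + B[0][2] = 6 + 0 = 6, A[0][1] + B[1][2] = -4 + 3 = -1, A[0][2] + B[2][2] = -3 + 4 = 1) = -1 (attained at k = 1)
  C[1][0] = min over k of (A[1][0] + B[0][0] = -4 + 1 = -3, A[1][1] + B[1][0] = 7 + -4 = 3, A[1][2] + B[2][0] = 3 + 6 = 9) = -3 (attained at k = 0)
  C[1][1] = min over k of (A[1][0] + B[0][1] = -4 + 2 = -2, A[1][1] + B[1][1] = 7 + 8 = 15, A[1][2] + B[2][1] = 3 + -1 = 2) = -2 (attained at k = 0)
  C[1][2] = min over k of (A[1][0] + B[0][2] = -4 + 0 = -4, A[1][1] + B[1][2] = 7 + 3 = 10, A[1][2] + B[2][2] = 3 + 4 = 7) = -4 (attained at k = 0)
  C[2][0] = min over k of (A[2][0] + B[0][0] = 3 + 1 = 4, A[2][1] + B[1][0] = -4 + -4 = -8, A[2][2] + B[2][0] = -1 + 6 = 5) = -8 (attained at k = 1)
  C[2][1] = min over k of (A[2][0] + B[0][1] = 3 + 2 = 5, A[2][1] + B[1][1] = -4 + 8 = 4, A[2][2] + B[2][1] = -1 + -1 = -2) = -2 (attained at k = 2)
  C[2][2] = min over k of (A[2][0] + B[0][2] = 3 + 0 = 3, A[2][1] + B[1][2] = -4 + 3 = -1, A[2][2] + B[2][2] = -1 + 4 = 3) = -1 (attained at k = 1)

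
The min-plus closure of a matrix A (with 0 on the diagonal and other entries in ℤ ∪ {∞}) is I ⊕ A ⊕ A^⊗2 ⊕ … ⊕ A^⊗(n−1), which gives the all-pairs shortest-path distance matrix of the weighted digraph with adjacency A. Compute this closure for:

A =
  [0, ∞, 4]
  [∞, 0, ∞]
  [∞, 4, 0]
Closure =
  [0, 8, 4]
  [∞, 0, ∞]
  [∞, 4, 0]

This is the Floyd-Warshall all-pairs shortest-path computation. For each intermediate vertex k = 0, 1, …, 2, update dist[i][j] ← min(dist[i][j], dist[i][k] + dist[k][j]). The final matrix gives, for each (i, j), the minimum total weight of any directed path from i to j (possibly empty when i = j).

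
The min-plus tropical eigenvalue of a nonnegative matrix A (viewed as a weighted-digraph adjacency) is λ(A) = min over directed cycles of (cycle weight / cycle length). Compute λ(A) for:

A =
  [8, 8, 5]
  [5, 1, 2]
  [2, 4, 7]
λ(A) = 1

Enumerate directed cycles and compute their means (weight / length). Sample:
  cycle 0 → 0: weight = 8, length = 1, mean = 8/1 ≈ 8.000
  cycle 1 → 1: weight = 1, length = 1, mean = 1/1 ≈ 1.000
  cycle 2 → 2: weight = 7, length = 1, mean = 7/1 ≈ 7.000
  cycle 0 → 1 → 0: weight = 13, length = 2, mean = 13/2 ≈ 6.500
  cycle 0 → 2 → 0: weight = 7, length = 2, mean = 7/2 ≈ 3.500
  cycle 1 → 0 → 1: weight = 13, length = 2, mean = 13/2 ≈ 6.500
Minimum mean = 1.000, attained e.g. along the cycle 1 → 1 with weight 1 and length 1. So λ(A) = 1/1 = 1.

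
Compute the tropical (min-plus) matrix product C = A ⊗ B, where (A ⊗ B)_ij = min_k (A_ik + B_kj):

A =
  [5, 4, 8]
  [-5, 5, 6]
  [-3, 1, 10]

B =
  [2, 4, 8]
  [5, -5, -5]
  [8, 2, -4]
A ⊗ B =
  [7, -1, -1]
  [-3, -1, 0]
  [-1, -4, -4]

Apply the min-plus product entry-by-entry:
  C[0][0] = min over k of (A[0][0] + B[0][0] = 5 + 2 = 7, A[0][1] + B[1][0] = 4 + 5 = 9, A[0][2] + B[2][0] = 8 + 8 = 16) = 7 (attained at k = 0)
  C[0][1] = min over k of (A[0][0] + B[0][1] = 5 + 4 = 9, A[0][1] + B[1][1] = 4 + -5 = -1, A[0][2] + B[2][1] = 8 + 2 = 10) = -1 (attained at k = 1)
  C[0][2] = min over k of (A[0][0] + B[0][2] = 5 + 8 = 13, A[0][1] + B[1][2] = 4 + -5 = -1, A[0][2] + B[2][2] = 8 + -4 = 4) = -1 (attained at k = 1)
  C[1][0] = min over k of (A[1][0] + B[0][0] = -5 + 2 = -3, A[1][1] + B[1][0] = 5 + 5 = 10, A[1][2] + B[2][0] = 6 + 8 = 14) = -3 (attained at k = 0)
  C[1][1] = min over k of (A[1][0] + B[0][1] = -5 + 4 = -1, A[1][1] + B[1][1] = 5 + -5 = 0, A[1][2] + B[2][1] = 6 + 2 = 8) = -1 (attained at k = 0)
  C[1][2] = min over k of (A[1][0] + B[0][2] = -5 + 8 = 3, A[1][1] + B[1][2] = 5 + -5 = 0, A[1][2] + B[2][2] = 6 + -4 = 2) = 0 (attained at k = 1)
  C[2][0] = min over k of (A[2][0] + B[0][0] = -3 + 2 = -1, A[2][1] + B[1][0] = 1 + 5 = 6, A[2][2] + B[2][0] = 10 + 8 = 18) = -1 (attained at k = 0)
  C[2][1] = min over k of (A[2][0] + B[0][1] = -3 + 4 = 1, A[2][1] + B[1][1] = 1 + -5 = -4, A[2][2] + B[2][1] = 10 + 2 = 12) = -4 (attained at k = 1)
  C[2][2] = min over k of (A[2][0] + B[0][2] = -3 + 8 = 5, A[2][1] + B[1][2] = 1 + -5 = -4, A[2][2] + B[2][2] = 10 + -4 = 6) = -4 (attained at k = 1)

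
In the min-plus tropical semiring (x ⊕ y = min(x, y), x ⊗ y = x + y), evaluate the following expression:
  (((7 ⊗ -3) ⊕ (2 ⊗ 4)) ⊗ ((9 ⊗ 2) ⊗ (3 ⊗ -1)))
(((7 ⊗ -3) ⊕ (2 ⊗ 4)) ⊗ ((9 ⊗ 2) ⊗ (3 ⊗ -1))) = 17

Expand innermost to outermost. Recall ⊕ takes the minimum of its arguments and ⊗ takes their sum. Working out the expression (((7 ⊗ -3) ⊕ (2 ⊗ 4)) ⊗ ((9 ⊗ 2) ⊗ (3 ⊗ -1))) gives 17.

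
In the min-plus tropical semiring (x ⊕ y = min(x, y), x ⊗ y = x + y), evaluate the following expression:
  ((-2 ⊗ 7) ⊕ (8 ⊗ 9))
((-2 ⊗ 7) ⊕ (8 ⊗ 9)) = 5

Expand innermost to outermost. Recall ⊕ takes the minimum of its arguments and ⊗ takes their sum. Working out the expression ((-2 ⊗ 7) ⊕ (8 ⊗ 9)) gives 5.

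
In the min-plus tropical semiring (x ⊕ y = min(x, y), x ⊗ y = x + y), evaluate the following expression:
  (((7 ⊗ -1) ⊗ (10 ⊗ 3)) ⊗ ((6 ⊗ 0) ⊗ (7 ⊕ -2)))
(((7 ⊗ -1) ⊗ (10 ⊗ 3)) ⊗ ((6 ⊗ 0) ⊗ (7 ⊕ -2))) = 23

Expand innermost to outermost. Recall ⊕ takes the minimum of its arguments and ⊗ takes their sum. Working out the expression (((7 ⊗ -1) ⊗ (10 ⊗ 3)) ⊗ ((6 ⊗ 0) ⊗ (7 ⊕ -2))) gives 23.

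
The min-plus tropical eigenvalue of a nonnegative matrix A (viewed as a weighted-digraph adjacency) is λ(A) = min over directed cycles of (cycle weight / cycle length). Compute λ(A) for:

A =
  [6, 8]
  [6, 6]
λ(A) = 6

Enumerate directed cycles and compute their means (weight / length). Sample:
  cycle 0 → 0: weight = 6, length = 1, mean = 6/1 ≈ 6.000
  cycle 1 → 1: weight = 6, length = 1, mean = 6/1 ≈ 6.000
  cycle 0 → 1 → 0: weight = 14, length = 2, mean = 14/2 ≈ 7.000
  cycle 1 → 0 → 1: weight = 14, length = 2, mean = 14/2 ≈ 7.000
Minimum mean = 6.000, attained e.g. along the cycle 0 → 0 with weight 6 and length 1. So λ(A) = 6/1 = 6.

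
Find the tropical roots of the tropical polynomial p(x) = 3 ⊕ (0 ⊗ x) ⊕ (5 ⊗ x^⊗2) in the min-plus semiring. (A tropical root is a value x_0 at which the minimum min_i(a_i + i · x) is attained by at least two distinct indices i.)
Roots: {-5, 3}

Each tropical root is a break point of the lower envelope of the lines y = a_i + i · x (there are 3 lines, with slopes 0, 1, ..., 2). Only the lines that attain the minimum somewhere contribute to roots; other lines are dominated. Here the surviving (envelope) indices are i = 2, i = 1, i = 0.
Intersections between consecutive envelope lines give the roots: for adjacent envelope indices i < j the intersection is x = (a_i − a_j) / (j − i). Reading off the sorted break points: {-5, 3}.
Verification: at each break x_0, at least two indices attain the minimum of min_i(a_i + i · x_0).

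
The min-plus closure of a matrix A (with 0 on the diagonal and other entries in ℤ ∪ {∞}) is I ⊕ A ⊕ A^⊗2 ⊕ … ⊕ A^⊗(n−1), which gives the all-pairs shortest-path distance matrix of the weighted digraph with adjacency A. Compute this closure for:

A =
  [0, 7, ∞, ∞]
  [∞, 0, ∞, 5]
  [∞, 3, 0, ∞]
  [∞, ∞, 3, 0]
Closure =
  [0, 7, 15, 12]
  [∞, 0, 8, 5]
  [∞, 3, 0, 8]
  [∞, 6, 3, 0]

This is the Floyd-Warshall all-pairs shortest-path computation. For each intermediate vertex k = 0, 1, …, 3, update dist[i][j] ← min(dist[i][j], dist[i][k] + dist[k][j]). The final matrix gives, for each (i, j), the minimum total weight of any directed path from i to j (possibly empty when i = j).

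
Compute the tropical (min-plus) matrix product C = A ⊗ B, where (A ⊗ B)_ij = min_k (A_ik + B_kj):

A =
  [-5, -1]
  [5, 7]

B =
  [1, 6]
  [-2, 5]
A ⊗ B =
  [-4, 1]
  [5, 11]

Apply the min-plus product entry-by-entry:
  C[0][0] = min over k of (A[0][0] + B[0][0] = -5 + 1 = -4, A[0][1] + B[1][0] = -1 + -2 = -3) = -4 (attained at k = 0)
  C[0][1] = min over k of (A[0][0] + B[0][1] = -5 + 6 = 1, A[0][1] + B[1][1] = -1 + 5 = 4) = 1 (attained at k = 0)
  C[1][0] = min over k of (A[1][0] + B[0][0] = 5 + 1 = 6, A[1][1] + B[1][0] = 7 + -2 = 5) = 5 (attained at k = 1)
  C[1][1] = min over k of (A[1][0] + B[0][1] = 5 + 6 = 11, A[1][1] + B[1][1] = 7 + 5 = 12) = 11 (attained at k = 0)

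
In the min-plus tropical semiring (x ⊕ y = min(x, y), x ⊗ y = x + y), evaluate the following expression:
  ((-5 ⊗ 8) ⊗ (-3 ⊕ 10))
((-5 ⊗ 8) ⊗ (-3 ⊕ 10)) = 0

Expand innermost to outermost. Recall ⊕ takes the minimum of its arguments and ⊗ takes their sum. Working out the expression ((-5 ⊗ 8) ⊗ (-3 ⊕ 10)) gives 0.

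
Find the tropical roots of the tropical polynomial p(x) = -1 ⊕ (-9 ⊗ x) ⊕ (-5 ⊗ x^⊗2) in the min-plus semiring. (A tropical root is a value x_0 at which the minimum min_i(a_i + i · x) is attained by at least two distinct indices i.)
Roots: {-4, 8}

Each tropical root is a break point of the lower envelope of the lines y = a_i + i · x (there are 3 lines, with slopes 0, 1, ..., 2). Only the lines that attain the minimum somewhere contribute to roots; other lines are dominated. Here the surviving (envelope) indices are i = 2, i = 1, i = 0.
Intersections between consecutive envelope lines give the roots: for adjacent envelope indices i < j the intersection is x = (a_i − a_j) / (j − i). Reading off the sorted break points: {-4, 8}.
Verification: at each break x_0, at least two indices attain the minimum of min_i(a_i + i · x_0).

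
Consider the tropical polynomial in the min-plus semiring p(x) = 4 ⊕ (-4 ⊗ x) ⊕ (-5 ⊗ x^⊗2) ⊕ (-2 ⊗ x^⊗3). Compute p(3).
p(3) = -1

A tropical monomial a ⊗ x^⊗i evaluates to a + i · x. Evaluating each term at x = 3:
  Term 0 contributes 4 + 0 · 3 = 4
  Term 1 contributes -4 + 1 · 3 = -1
  Term 2 contributes -5 + 2 · 3 = 1
  Term 3 contributes -2 + 3 · 3 = 7
p(3) = ⊕ of these = min[4, -1, 1, 7] = -1.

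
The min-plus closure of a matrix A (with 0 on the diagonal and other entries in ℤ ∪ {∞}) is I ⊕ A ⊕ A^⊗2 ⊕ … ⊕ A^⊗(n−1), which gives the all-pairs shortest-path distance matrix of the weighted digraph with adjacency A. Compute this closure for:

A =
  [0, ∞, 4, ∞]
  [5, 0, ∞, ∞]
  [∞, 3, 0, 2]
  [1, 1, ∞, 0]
Closure =
  [0, 7, 4, 6]
  [5, 0, 9, 11]
  [3, 3, 0, 2]
  [1, 1, 5, 0]

This is the Floyd-Warshall all-pairs shortest-path computation. For each intermediate vertex k = 0, 1, …, 3, update dist[i][j] ← min(dist[i][j], dist[i][k] + dist[k][j]). The final matrix gives, for each (i, j), the minimum total weight of any directed path from i to j (possibly empty when i = j).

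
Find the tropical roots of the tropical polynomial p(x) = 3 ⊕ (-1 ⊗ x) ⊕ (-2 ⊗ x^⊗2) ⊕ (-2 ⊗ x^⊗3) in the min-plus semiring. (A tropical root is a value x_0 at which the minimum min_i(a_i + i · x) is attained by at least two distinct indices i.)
Roots: {0, 1, 4}

Each tropical root is a break point of the lower envelope of the lines y = a_i + i · x (there are 4 lines, with slopes 0, 1, ..., 3). Only the lines that attain the minimum somewhere contribute to roots; other lines are dominated. Here the surviving (envelope) indices are i = 3, i = 2, i = 1, i = 0.
Intersections between consecutive envelope lines give the roots: for adjacent envelope indices i < j the intersection is x = (a_i − a_j) / (j − i). Reading off the sorted break points: {0, 1, 4}.
Verification: at each break x_0, at least two indices attain the minimum of min_i(a_i + i · x_0).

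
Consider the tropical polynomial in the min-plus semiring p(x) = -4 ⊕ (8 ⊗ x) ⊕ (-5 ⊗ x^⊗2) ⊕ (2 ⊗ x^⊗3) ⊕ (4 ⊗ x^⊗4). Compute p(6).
p(6) = -4

A tropical monomial a ⊗ x^⊗i evaluates to a + i · x. Evaluating each term at x = 6:
  Term 0 contributes -4 + 0 · 6 = -4
  Term 1 contributes 8 + 1 · 6 = 14
  Term 2 contributes -5 + 2 · 6 = 7
  Term 3 contributes 2 + 3 · 6 = 20
  Term 4 contributes 4 + 4 · 6 = 28
p(6) = ⊕ of these = min[-4, 14, 7, 20, 28] = -4.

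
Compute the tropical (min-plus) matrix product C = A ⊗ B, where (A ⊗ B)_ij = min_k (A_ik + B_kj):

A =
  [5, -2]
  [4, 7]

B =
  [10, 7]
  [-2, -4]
A ⊗ B =
  [-4, -6]
  [5, 3]

Apply the min-plus product entry-by-entry:
  C[0][0] = min over k of (A[0][0] + B[0][0] = 5 + 10 = 15, A[0][1] + B[1][0] = -2 + -2 = -4) = -4 (attained at k = 1)
  C[0][1] = min over k of (A[0][0] + B[0][1] = 5 + 7 = 12, A[0][1] + B[1][1] = -2 + -4 = -6) = -6 (attained at k = 1)
  C[1][0] = min over k of (A[1][0] + B[0][0] = 4 + 10 = 14, A[1][1] + B[1][0] = 7 + -2 = 5) = 5 (attained at k = 1)
  C[1][1] = min over k of (A[1][0] + B[0][1] = 4 + 7 = 11, A[1][1] + B[1][1] = 7 + -4 = 3) = 3 (attained at k = 1)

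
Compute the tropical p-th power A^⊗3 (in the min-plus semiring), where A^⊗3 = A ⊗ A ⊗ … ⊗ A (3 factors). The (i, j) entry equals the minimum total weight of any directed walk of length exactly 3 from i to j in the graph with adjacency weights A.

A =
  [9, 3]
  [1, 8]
A^⊗3 =
  [12, 7]
  [5, 12]

Each entry (A^⊗3)_ij equals the minimum over all length-3 walks i = v_0 → v_1 → … → v_3 = j of Σ_t A[v_t][v_{t+1}]. For example, for (i, j) = (0, 1) we minimise over 4 possible intermediate vertex sequences; the minimum is 7, attained along the walk 0 → 1 → 0 → 1.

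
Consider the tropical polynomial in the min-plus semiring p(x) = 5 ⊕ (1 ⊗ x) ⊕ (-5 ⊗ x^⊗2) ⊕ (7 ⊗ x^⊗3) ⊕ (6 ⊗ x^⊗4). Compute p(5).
p(5) = 5

A tropical monomial a ⊗ x^⊗i evaluates to a + i · x. Evaluating each term at x = 5:
  Term 0 contributes 5 + 0 · 5 = 5
  Term 1 contributes 1 + 1 · 5 = 6
  Term 2 contributes -5 + 2 · 5 = 5
  Term 3 contributes 7 + 3 · 5 = 22
  Term 4 contributes 6 + 4 · 5 = 26
p(5) = ⊕ of these = min[5, 6, 5, 22, 26] = 5.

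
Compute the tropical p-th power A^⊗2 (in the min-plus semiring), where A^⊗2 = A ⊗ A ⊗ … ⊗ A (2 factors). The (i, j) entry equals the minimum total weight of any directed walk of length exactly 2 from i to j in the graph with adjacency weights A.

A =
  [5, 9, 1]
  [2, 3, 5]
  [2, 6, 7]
A^⊗2 =
  [3, 7, 6]
  [5, 6, 3]
  [7, 9, 3]

Each entry (A^⊗2)_ij equals the minimum over all length-2 walks i = v_0 → v_1 → … → v_2 = j of Σ_t A[v_t][v_{t+1}]. For example, for (i, j) = (0, 2) we minimise over 3 possible intermediate vertex sequences; the minimum is 6, attained along the walk 0 → 0 → 2.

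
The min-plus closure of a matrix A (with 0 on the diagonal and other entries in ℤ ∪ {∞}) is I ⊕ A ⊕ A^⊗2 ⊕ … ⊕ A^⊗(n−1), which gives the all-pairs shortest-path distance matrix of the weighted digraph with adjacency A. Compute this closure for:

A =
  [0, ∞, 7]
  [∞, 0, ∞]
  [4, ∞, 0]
Closure =
  [0, ∞, 7]
  [∞, 0, ∞]
  [4, ∞, 0]

This is the Floyd-Warshall all-pairs shortest-path computation. For each intermediate vertex k = 0, 1, …, 2, update dist[i][j] ← min(dist[i][j], dist[i][k] + dist[k][j]). The final matrix gives, for each (i, j), the minimum total weight of any directed path from i to j (possibly empty when i = j).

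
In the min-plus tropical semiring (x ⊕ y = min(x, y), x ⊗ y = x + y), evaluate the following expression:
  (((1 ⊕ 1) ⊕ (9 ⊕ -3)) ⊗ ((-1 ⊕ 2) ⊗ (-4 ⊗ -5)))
(((1 ⊕ 1) ⊕ (9 ⊕ -3)) ⊗ ((-1 ⊕ 2) ⊗ (-4 ⊗ -5))) = -13

Expand innermost to outermost. Recall ⊕ takes the minimum of its arguments and ⊗ takes their sum. Working out the expression (((1 ⊕ 1) ⊕ (9 ⊕ -3)) ⊗ ((-1 ⊕ 2) ⊗ (-4 ⊗ -5))) gives -13.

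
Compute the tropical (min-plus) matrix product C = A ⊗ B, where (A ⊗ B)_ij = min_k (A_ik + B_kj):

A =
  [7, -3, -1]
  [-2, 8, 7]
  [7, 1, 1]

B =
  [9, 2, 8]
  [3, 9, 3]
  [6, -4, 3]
A ⊗ B =
  [0, -5, 0]
  [7, 0, 6]
  [4, -3, 4]

Apply the min-plus product entry-by-entry:
  C[0][0] = min over k of (A[0][0] + B[0][0] = 7 + 9 = 16, A[0][1] + B[1][0] = -3 + 3 = 0, A[0][2] + B[2][0] = -1 + 6 = 5) = 0 (attained at k = 1)
  C[0][1] = min over k of (A[0][0] + B[0][1] = 7 + 2 = 9, A[0][1] + B[1][1] = -3 + 9 = 6, A[0][2] + B[2][1] = -1 + -4 = -5) = -5 (attained at k = 2)
  C[0][2] = min over k of (A[0][0] + B[0][2] = 7 + 8 = 15, A[0][1] + B[1][2] = -3 + 3 = 0, A[0][2] + B[2][2] = -1 + 3 = 2) = 0 (attained at k = 1)
  C[1][0] = min over k of (A[1][0] + B[0][0] = -2 + 9 = 7, A[1][1] + B[1][0] = 8 + 3 = 11, A[1][2] + B[2][0] = 7 + 6 = 13) = 7 (attained at k = 0)
  C[1][1] = min over k of (A[1][0] + B[0][1] = -2 + 2 = 0, A[1][1] + B[1][1] = 8 + 9 = 17, A[1][2] + B[2][1] = 7 + -4 = 3) = 0 (attained at k = 0)
  C[1][2] = min over k of (A[1][0] + B[0][2] = -2 + 8 = 6, A[1][1] + B[1][2] = 8 + 3 = 11, A[1][2] + B[2][2] = 7 + 3 = 10) = 6 (attained at k = 0)
  C[2][0] = min over k of (A[2][0] + B[0][0] = 7 + 9 = 16, A[2][1] + B[1][0] = 1 + 3 = 4, A[2][2] + B[2][0] = 1 + 6 = 7) = 4 (attained at k = 1)
  C[2][1] = min over k of (A[2][0] + B[0][1] = 7 + 2 = 9, A[2][1] + B[1][1] = 1 + 9 = 10, A[2][2] + B[2][1] = 1 + -4 = -3) = -3 (attained at k = 2)
  C[2][2] = min over k of (A[2][0] + B[0][2] = 7 + 8 = 15, A[2][1] + B[1][2] = 1 + 3 = 4, A[2][2] + B[2][2] = 1 + 3 = 4) = 4 (attained at k = 1)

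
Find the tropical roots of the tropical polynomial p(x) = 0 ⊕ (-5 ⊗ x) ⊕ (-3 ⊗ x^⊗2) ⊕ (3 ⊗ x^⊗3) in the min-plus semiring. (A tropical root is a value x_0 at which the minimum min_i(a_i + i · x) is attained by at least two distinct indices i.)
Roots: {-6, -2, 5}

Each tropical root is a break point of the lower envelope of the lines y = a_i + i · x (there are 4 lines, with slopes 0, 1, ..., 3). Only the lines that attain the minimum somewhere contribute to roots; other lines are dominated. Here the surviving (envelope) indices are i = 3, i = 2, i = 1, i = 0.
Intersections between consecutive envelope lines give the roots: for adjacent envelope indices i < j the intersection is x = (a_i − a_j) / (j − i). Reading off the sorted break points: {-6, -2, 5}.
Verification: at each break x_0, at least two indices attain the minimum of min_i(a_i + i · x_0).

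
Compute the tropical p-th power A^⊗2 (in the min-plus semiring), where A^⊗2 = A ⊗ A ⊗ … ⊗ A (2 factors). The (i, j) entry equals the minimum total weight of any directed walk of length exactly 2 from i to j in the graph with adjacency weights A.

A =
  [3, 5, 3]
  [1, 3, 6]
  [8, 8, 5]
A^⊗2 =
  [6, 8, 6]
  [4, 6, 4]
  [9, 11, 10]

Each entry (A^⊗2)_ij equals the minimum over all length-2 walks i = v_0 → v_1 → … → v_2 = j of Σ_t A[v_t][v_{t+1}]. For example, for (i, j) = (0, 2) we minimise over 3 possible intermediate vertex sequences; the minimum is 6, attained along the walk 0 → 0 → 2.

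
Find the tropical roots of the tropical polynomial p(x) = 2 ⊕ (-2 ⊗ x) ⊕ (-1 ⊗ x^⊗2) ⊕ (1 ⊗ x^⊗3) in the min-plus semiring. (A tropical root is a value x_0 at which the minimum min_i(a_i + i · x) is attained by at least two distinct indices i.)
Roots: {-2, -1, 4}

Each tropical root is a break point of the lower envelope of the lines y = a_i + i · x (there are 4 lines, with slopes 0, 1, ..., 3). Only the lines that attain the minimum somewhere contribute to roots; other lines are dominated. Here the surviving (envelope) indices are i = 3, i = 2, i = 1, i = 0.
Intersections between consecutive envelope lines give the roots: for adjacent envelope indices i < j the intersection is x = (a_i − a_j) / (j − i). Reading off the sorted break points: {-2, -1, 4}.
Verification: at each break x_0, at least two indices attain the minimum of min_i(a_i + i · x_0).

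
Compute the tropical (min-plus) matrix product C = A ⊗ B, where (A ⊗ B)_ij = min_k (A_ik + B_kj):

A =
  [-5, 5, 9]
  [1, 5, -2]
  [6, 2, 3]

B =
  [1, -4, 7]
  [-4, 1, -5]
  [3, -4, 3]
A ⊗ B =
  [-4, -9, 0]
  [1, -6, 0]
  [-2, -1, -3]

Apply the min-plus product entry-by-entry:
  C[0][0] = min over k of (A[0][0] + B[0][0] = -5 + 1 = -4, A[0][1] + B[1][0] = 5 + -4 = 1, A[0][2] + B[2][0] = 9 + 3 = 12) = -4 (attained at k = 0)
  C[0][1] = min over k of (A[0][0] + B[0][1] = -5 + -4 = -9, A[0][1] + B[1][1] = 5 + 1 = 6, A[0][2] + B[2][1] = 9 + -4 = 5) = -9 (attained at k = 0)
  C[0][2] = min over k of (A[0][0] + B[0][2] = -5 + 7 = 2, A[0][1] + B[1][2] = 5 + -5 = 0, A[0][2] + B[2][2] = 9 + 3 = 12) = 0 (attained at k = 1)
  C[1][0] = min over k of (A[1][0] + B[0][0] = 1 + 1 = 2, A[1][1] + B[1][0] = 5 + -4 = 1, A[1][2] + B[2][0] = -2 + 3 = 1) = 1 (attained at k = 1)
  C[1][1] = min over k of (A[1][0] + B[0][1] = 1 + -4 = -3, A[1][1] + B[1][1] = 5 + 1 = 6, A[1][2] + B[2][1] = -2 + -4 = -6) = -6 (attained at k = 2)
  C[1][2] = min over k of (A[1][0] + B[0][2] = 1 + 7 = 8, A[1][1] + B[1][2] = 5 + -5 = 0, A[1][2] + B[2][2] = -2 + 3 = 1) = 0 (attained at k = 1)
  C[2][0] = min over k of (A[2][0] + B[0][0] = 6 + 1 = 7, A[2][1] + B[1][0] = 2 + -4 = -2, A[2][2] + B[2][0] = 3 + 3 = 6) = -2 (attained at k = 1)
  C[2][1] = min over k of (A[2][0] + B[0][1] = 6 + -4 = 2, A[2][1] + B[1][1] = 2 + 1 = 3, A[2][2] + B[2][1] = 3 + -4 = -1) = -1 (attained at k = 2)
  C[2][2] = min over k of (A[2][0] + B[0][2] = 6 + 7 = 13, A[2][1] + B[1][2] = 2 + -5 = -3, A[2][2] + B[2][2] = 3 + 3 = 6) = -3 (attained at k = 1)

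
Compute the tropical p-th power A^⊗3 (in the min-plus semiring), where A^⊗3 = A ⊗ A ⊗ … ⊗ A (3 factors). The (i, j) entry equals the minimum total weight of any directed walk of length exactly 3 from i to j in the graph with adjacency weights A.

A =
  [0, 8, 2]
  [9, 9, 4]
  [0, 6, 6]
A^⊗3 =
  [0, 8, 2]
  [4, 12, 6]
  [0, 8, 2]

Each entry (A^⊗3)_ij equals the minimum over all length-3 walks i = v_0 → v_1 → … → v_3 = j of Σ_t A[v_t][v_{t+1}]. For example, for (i, j) = (0, 2) we minimise over 9 possible intermediate vertex sequences; the minimum is 2, attained along the walk 0 → 0 → 0 → 2.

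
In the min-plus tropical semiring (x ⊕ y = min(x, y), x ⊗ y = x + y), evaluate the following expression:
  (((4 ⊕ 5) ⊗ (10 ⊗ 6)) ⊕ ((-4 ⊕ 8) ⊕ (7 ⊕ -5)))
(((4 ⊕ 5) ⊗ (10 ⊗ 6)) ⊕ ((-4 ⊕ 8) ⊕ (7 ⊕ -5))) = -5

Expand innermost to outermost. Recall ⊕ takes the minimum of its arguments and ⊗ takes their sum. Working out the expression (((4 ⊕ 5) ⊗ (10 ⊗ 6)) ⊕ ((-4 ⊕ 8) ⊕ (7 ⊕ -5))) gives -5.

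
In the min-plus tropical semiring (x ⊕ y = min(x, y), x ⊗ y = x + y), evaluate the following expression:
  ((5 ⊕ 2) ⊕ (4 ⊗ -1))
((5 ⊕ 2) ⊕ (4 ⊗ -1)) = 2

Expand innermost to outermost. Recall ⊕ takes the minimum of its arguments and ⊗ takes their sum. Working out the expression ((5 ⊕ 2) ⊕ (4 ⊗ -1)) gives 2.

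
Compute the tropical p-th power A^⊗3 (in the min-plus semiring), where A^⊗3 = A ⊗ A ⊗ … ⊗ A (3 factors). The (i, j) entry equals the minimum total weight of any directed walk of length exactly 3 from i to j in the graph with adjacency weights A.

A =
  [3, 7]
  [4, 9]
A^⊗3 =
  [9, 13]
  [10, 14]

Each entry (A^⊗3)_ij equals the minimum over all length-3 walks i = v_0 → v_1 → … → v_3 = j of Σ_t A[v_t][v_{t+1}]. For example, for (i, j) = (0, 1) we minimise over 4 possible intermediate vertex sequences; the minimum is 13, attained along the walk 0 → 0 → 0 → 1.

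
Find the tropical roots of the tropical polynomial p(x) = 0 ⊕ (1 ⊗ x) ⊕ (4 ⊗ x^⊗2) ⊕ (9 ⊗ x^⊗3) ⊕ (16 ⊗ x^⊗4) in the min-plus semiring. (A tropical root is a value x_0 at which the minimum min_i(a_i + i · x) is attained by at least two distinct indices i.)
Roots: {-7, -5, -3, -1}

Each tropical root is a break point of the lower envelope of the lines y = a_i + i · x (there are 5 lines, with slopes 0, 1, ..., 4). Only the lines that attain the minimum somewhere contribute to roots; other lines are dominated. Here the surviving (envelope) indices are i = 4, i = 3, i = 2, i = 1, i = 0.
Intersections between consecutive envelope lines give the roots: for adjacent envelope indices i < j the intersection is x = (a_i − a_j) / (j − i). Reading off the sorted break points: {-7, -5, -3, -1}.
Verification: at each break x_0, at least two indices attain the minimum of min_i(a_i + i · x_0).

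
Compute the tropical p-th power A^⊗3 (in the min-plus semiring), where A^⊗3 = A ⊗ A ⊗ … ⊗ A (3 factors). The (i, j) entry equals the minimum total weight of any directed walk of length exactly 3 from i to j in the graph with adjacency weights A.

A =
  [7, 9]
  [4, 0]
A^⊗3 =
  [13, 9]
  [4, 0]

Each entry (A^⊗3)_ij equals the minimum over all length-3 walks i = v_0 → v_1 → … → v_3 = j of Σ_t A[v_t][v_{t+1}]. For example, for (i, j) = (0, 1) we minimise over 4 possible intermediate vertex sequences; the minimum is 9, attained along the walk 0 → 1 → 1 → 1.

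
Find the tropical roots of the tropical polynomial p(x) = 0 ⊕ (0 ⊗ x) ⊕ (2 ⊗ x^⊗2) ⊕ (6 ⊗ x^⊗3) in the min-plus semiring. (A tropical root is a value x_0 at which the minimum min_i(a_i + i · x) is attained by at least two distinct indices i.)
Roots: {-4, -2, 0}

Each tropical root is a break point of the lower envelope of the lines y = a_i + i · x (there are 4 lines, with slopes 0, 1, ..., 3). Only the lines that attain the minimum somewhere contribute to roots; other lines are dominated. Here the surviving (envelope) indices are i = 3, i = 2, i = 1, i = 0.
Intersections between consecutive envelope lines give the roots: for adjacent envelope indices i < j the intersection is x = (a_i − a_j) / (j − i). Reading off the sorted break points: {-4, -2, 0}.
Verification: at each break x_0, at least two indices attain the minimum of min_i(a_i + i · x_0).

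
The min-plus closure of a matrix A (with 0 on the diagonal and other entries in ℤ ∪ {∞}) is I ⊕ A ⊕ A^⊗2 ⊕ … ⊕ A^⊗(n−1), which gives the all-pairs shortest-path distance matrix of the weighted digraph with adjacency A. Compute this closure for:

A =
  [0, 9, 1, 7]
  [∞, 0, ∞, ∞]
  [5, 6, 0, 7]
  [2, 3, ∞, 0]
Closure =
  [0, 7, 1, 7]
  [∞, 0, ∞, ∞]
  [5, 6, 0, 7]
  [2, 3, 3, 0]

This is the Floyd-Warshall all-pairs shortest-path computation. For each intermediate vertex k = 0, 1, …, 3, update dist[i][j] ← min(dist[i][j], dist[i][k] + dist[k][j]). The final matrix gives, for each (i, j), the minimum total weight of any directed path from i to j (possibly empty when i = j).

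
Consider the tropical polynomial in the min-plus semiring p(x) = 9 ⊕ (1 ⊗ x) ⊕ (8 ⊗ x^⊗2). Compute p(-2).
p(-2) = -1

A tropical monomial a ⊗ x^⊗i evaluates to a + i · x. Evaluating each term at x = -2:
  Term 0 contributes 9 + 0 · -2 = 9
  Term 1 contributes 1 + 1 · -2 = -1
  Term 2 contributes 8 + 2 · -2 = 4
p(-2) = ⊕ of these = min[9, -1, 4] = -1.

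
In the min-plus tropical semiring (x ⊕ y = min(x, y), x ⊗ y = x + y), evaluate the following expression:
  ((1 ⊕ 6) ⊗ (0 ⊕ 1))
((1 ⊕ 6) ⊗ (0 ⊕ 1)) = 1

Expand innermost to outermost. Recall ⊕ takes the minimum of its arguments and ⊗ takes their sum. Working out the expression ((1 ⊕ 6) ⊗ (0 ⊕ 1)) gives 1.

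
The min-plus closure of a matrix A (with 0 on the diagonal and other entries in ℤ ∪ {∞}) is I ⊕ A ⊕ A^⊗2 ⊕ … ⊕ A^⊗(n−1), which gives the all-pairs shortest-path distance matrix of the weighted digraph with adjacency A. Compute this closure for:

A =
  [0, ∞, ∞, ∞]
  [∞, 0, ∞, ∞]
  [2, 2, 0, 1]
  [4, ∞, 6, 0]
Closure =
  [0, ∞, ∞, ∞]
  [∞, 0, ∞, ∞]
  [2, 2, 0, 1]
  [4, 8, 6, 0]

This is the Floyd-Warshall all-pairs shortest-path computation. For each intermediate vertex k = 0, 1, …, 3, update dist[i][j] ← min(dist[i][j], dist[i][k] + dist[k][j]). The final matrix gives, for each (i, j), the minimum total weight of any directed path from i to j (possibly empty when i = j).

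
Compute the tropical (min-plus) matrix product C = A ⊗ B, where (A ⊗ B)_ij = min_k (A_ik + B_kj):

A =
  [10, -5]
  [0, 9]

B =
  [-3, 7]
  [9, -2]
A ⊗ B =
  [4, -7]
  [-3, 7]

Apply the min-plus product entry-by-entry:
  C[0][0] = min over k of (A[0][0] + B[0][0] = 10 + -3 = 7, A[0][1] + B[1][0] = -5 + 9 = 4) = 4 (attained at k = 1)
  C[0][1] = min over k of (A[0][0] + B[0][1] = 10 + 7 = 17, A[0][1] + B[1][1] = -5 + -2 = -7) = -7 (attained at k = 1)
  C[1][0] = min over k of (A[1][0] + B[0][0] = 0 + -3 = -3, A[1][1] + B[1][0] = 9 + 9 = 18) = -3 (attained at k = 0)
  C[1][1] = min over k of (A[1][0] + B[0][1] = 0 + 7 = 7, A[1][1] + B[1][1] = 9 + -2 = 7) = 7 (attained at k = 0)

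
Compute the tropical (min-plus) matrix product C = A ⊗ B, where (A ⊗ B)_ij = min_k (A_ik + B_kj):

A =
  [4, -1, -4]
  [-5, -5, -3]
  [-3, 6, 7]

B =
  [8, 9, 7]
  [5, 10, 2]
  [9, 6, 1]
A ⊗ B =
  [4, 2, -3]
  [0, 3, -3]
  [5, 6, 4]

Apply the min-plus product entry-by-entry:
  C[0][0] = min over k of (A[0][0] + B[0][0] = 4 + 8 = 12, A[0][1] + B[1][0] = -1 + 5 = 4, A[0][2] + B[2][0] = -4 + 9 = 5) = 4 (attained at k = 1)
  C[0][1] = min over k of (A[0][0] + B[0][1] = 4 + 9 = 13, A[0][1] + B[1][1] = -1 + 10 = 9, A[0][2] + B[2][1] = -4 + 6 = 2) = 2 (attained at k = 2)
  C[0][2] = min over k of (A[0][0] + B[0][2] = 4 + 7 = 11, A[0][1] + B[1][2] = -1 + 2 = 1, A[0][2] + B[2][2] = -4 + 1 = -3) = -3 (attained at k = 2)
  C[1][0] = min over k of (A[1][0] + B[0][0] = -5 + 8 = 3, A[1][1] + B[1][0] = -5 + 5 = 0, A[1][2] + B[2][0] = -3 + 9 = 6) = 0 (attained at k = 1)
  C[1][1] = min over k of (A[1][0] + B[0][1] = -5 + 9 = 4, A[1][1] + B[1][1] = -5 + 10 = 5, A[1][2] + B[2][1] = -3 + 6 = 3) = 3 (attained at k = 2)
  C[1][2] = min over k of (A[1][0] + B[0][2] = -5 + 7 = 2, A[1][1] + B[1][2] = -5 + 2 = -3, A[1][2] + B[2][2] = -3 + 1 = -2) = -3 (attained at k = 1)
  C[2][0] = min over k of (A[2][0] + B[0][0] = -3 + 8 = 5, A[2][1] + B[1][0] = 6 + 5 = 11, A[2][2] + B[2][0] = 7 + 9 = 16) = 5 (attained at k = 0)
  C[2][1] = min over k of (A[2][0] + B[0][1] = -3 + 9 = 6, A[2][1] + B[1][1] = 6 + 10 = 16, A[2][2] + B[2][1] = 7 + 6 = 13) = 6 (attained at k = 0)
  C[2][2] = min over k of (A[2][0] + B[0][2] = -3 + 7 = 4, A[2][1] + B[1][2] = 6 + 2 = 8, A[2][2] + B[2][2] = 7 + 1 = 8) = 4 (attained at k = 0)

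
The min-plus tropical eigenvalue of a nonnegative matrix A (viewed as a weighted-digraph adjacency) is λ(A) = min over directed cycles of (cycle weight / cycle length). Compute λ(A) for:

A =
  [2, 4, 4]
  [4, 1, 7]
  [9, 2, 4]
λ(A) = 1

Enumerate directed cycles and compute their means (weight / length). Sample:
  cycle 0 → 0: weight = 2, length = 1, mean = 2/1 ≈ 2.000
  cycle 1 → 1: weight = 1, length = 1, mean = 1/1 ≈ 1.000
  cycle 2 → 2: weight = 4, length = 1, mean = 4/1 ≈ 4.000
  cycle 0 → 1 → 0: weight = 8, length = 2, mean = 8/2 ≈ 4.000
  cycle 0 → 2 → 0: weight = 13, length = 2, mean = 13/2 ≈ 6.500
  cycle 1 → 0 → 1: weight = 8, length = 2, mean = 8/2 ≈ 4.000
Minimum mean = 1.000, attained e.g. along the cycle 1 → 1 with weight 1 and length 1. So λ(A) = 1/1 = 1.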